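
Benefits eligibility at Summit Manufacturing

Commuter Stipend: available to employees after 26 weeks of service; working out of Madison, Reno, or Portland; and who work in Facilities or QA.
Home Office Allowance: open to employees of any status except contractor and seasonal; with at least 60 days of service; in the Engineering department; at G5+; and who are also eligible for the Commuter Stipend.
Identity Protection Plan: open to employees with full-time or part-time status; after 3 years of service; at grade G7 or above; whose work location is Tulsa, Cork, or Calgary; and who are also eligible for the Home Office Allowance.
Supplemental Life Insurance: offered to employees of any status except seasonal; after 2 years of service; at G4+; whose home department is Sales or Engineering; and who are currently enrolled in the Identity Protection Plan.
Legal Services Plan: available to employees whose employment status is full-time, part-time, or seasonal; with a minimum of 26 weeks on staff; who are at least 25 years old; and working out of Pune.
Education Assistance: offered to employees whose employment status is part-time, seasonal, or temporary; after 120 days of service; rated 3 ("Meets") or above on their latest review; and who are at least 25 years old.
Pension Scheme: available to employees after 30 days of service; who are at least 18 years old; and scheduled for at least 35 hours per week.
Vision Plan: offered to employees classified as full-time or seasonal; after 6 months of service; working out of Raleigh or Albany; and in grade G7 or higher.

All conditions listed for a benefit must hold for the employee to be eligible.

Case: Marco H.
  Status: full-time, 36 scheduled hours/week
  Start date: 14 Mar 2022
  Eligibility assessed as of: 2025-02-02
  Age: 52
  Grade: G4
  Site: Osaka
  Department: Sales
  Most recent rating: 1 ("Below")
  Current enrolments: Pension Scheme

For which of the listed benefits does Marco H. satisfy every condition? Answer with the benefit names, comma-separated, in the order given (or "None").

Pension Scheme

Service from 14 Mar 2022 to 2025-02-02: 1056 days.
Commuter Stipend — service 1056 days ≥ 26 weeks (≈182 days) ✓; site Osaka ✗ (not Madison, Reno, or Portland) → not eligible.
Home Office Allowance — status full-time ✓ (not excluded); service 1056 days ≥ 60 days ✓; dept Sales ✗ → not eligible.
Identity Protection Plan — status full-time ✓; service 1056 days < 3 years (≈1095 days) ✗ → not eligible.
Supplemental Life Insurance — status full-time ✓ (not excluded); service 1056 days ≥ 2 years (≈730 days) ✓; grade G4 ≥ G4 ✓; dept Sales ✓; not enrolled in Identity Protection Plan ✗ → not eligible.
Legal Services Plan — status full-time ✓; service 1056 days ≥ 26 weeks (≈182 days) ✓; age 52 ≥ 25 ✓; site Osaka ✗ (not Pune) → not eligible.
Education Assistance — status full-time ✗ (requires part-time, seasonal, or temporary) → not eligible.
Pension Scheme — service 1056 days ≥ 30 days ✓; age 52 ≥ 18 ✓; 36 hrs/wk ≥ 35 ✓ → eligible.
Vision Plan — status full-time ✓; service 1056 days ≥ 6 months (≈180 days) ✓; site Osaka ✗ (not Raleigh or Albany) → not eligible.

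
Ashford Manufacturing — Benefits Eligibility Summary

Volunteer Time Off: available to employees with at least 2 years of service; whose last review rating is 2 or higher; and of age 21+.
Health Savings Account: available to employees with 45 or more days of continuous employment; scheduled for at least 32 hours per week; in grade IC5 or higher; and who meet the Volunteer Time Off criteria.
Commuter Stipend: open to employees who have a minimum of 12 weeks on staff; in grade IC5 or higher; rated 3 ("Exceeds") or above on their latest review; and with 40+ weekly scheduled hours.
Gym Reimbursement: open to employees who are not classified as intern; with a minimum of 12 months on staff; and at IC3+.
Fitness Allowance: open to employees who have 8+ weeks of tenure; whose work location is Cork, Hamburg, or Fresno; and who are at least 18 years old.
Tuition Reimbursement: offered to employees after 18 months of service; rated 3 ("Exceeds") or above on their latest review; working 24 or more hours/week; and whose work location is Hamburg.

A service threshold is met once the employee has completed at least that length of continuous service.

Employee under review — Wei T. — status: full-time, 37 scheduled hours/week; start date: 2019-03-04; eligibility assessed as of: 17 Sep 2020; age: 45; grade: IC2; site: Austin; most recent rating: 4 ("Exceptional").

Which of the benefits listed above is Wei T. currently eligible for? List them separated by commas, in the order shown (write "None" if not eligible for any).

Service from 2019-03-04 to 17 Sep 2020: 563 days.
Volunteer Time Off — service 563 days < 2 years (≈730 days) ✗ → not eligible.
Health Savings Account — service 563 days ≥ 45 days ✓; 37 hrs/wk ≥ 32 ✓; grade IC2 < IC5 ✗ → not eligible.
Commuter Stipend — service 563 days ≥ 12 weeks (≈84 days) ✓; grade IC2 < IC5 ✗ → not eligible.
Gym Reimbursement — status full-time ✓ (not excluded); service 563 days ≥ 12 months (≈360 days) ✓; grade IC2 < IC3 ✗ → not eligible.
Fitness Allowance — service 563 days ≥ 8 weeks (≈56 days) ✓; site Austin ✗ (not Cork, Hamburg, or Fresno) → not eligible.
Tuition Reimbursement — service 563 days ≥ 18 months (≈540 days) ✓; rating 4 ≥ 3 ✓; 37 hrs/wk ≥ 24 ✓; site Austin ✗ (not Hamburg) → not eligible.

None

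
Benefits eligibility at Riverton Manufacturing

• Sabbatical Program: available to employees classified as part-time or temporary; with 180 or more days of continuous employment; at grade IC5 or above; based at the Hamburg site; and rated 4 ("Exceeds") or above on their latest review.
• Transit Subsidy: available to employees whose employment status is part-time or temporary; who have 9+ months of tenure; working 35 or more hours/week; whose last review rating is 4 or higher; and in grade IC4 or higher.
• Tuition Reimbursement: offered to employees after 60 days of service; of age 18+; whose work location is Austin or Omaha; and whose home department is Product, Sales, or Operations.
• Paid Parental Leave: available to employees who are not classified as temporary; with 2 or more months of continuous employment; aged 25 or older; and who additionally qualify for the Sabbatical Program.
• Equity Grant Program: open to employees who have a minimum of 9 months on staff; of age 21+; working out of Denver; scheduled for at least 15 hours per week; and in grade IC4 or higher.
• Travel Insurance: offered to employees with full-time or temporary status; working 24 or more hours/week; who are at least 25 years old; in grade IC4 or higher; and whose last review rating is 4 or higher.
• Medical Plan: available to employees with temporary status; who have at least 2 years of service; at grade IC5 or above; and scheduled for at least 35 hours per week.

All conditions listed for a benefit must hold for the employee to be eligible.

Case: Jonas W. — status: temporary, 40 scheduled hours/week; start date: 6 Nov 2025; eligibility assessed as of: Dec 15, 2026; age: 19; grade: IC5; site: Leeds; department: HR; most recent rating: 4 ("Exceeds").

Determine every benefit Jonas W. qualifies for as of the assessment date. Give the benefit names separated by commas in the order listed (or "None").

Transit Subsidy

Service from 6 Nov 2025 to Dec 15, 2026: 404 days.
Sabbatical Program — status temporary ✓; service 404 days ≥ 180 days ✓; grade IC5 ≥ IC5 ✓; site Leeds ✗ (not Hamburg) → not eligible.
Transit Subsidy — status temporary ✓; service 404 days ≥ 9 months (≈270 days) ✓; 40 hrs/wk ≥ 35 ✓; rating 4 ≥ 4 ✓; grade IC5 ≥ IC4 ✓ → eligible.
Tuition Reimbursement — service 404 days ≥ 60 days ✓; age 19 ≥ 18 ✓; site Leeds ✗ (not Austin or Omaha) → not eligible.
Paid Parental Leave — status temporary ✗ (excluded) → not eligible.
Equity Grant Program — service 404 days ≥ 9 months (≈270 days) ✓; age 19 < 21 ✗ → not eligible.
Travel Insurance — status temporary ✓; 40 hrs/wk ≥ 24 ✓; age 19 < 25 ✗ → not eligible.
Medical Plan — status temporary ✓; service 404 days < 2 years (≈730 days) ✗ → not eligible.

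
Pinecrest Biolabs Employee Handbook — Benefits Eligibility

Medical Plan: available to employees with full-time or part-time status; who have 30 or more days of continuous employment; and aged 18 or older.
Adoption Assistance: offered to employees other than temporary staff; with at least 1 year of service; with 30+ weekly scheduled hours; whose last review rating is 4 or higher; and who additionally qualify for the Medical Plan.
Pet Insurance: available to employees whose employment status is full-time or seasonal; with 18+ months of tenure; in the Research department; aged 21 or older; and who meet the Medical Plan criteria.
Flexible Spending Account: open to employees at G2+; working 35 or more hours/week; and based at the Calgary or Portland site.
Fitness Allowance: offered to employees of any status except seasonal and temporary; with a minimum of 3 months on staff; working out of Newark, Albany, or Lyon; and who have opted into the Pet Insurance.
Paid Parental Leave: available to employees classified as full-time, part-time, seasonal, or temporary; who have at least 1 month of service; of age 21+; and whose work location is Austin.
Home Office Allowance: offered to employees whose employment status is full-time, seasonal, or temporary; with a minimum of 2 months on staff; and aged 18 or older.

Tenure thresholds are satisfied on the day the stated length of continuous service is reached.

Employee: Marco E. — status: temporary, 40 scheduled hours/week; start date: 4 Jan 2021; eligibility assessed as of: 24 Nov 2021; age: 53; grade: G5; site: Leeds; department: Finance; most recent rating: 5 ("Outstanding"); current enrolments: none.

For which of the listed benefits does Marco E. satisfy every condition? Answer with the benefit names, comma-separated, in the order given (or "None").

Service from 4 Jan 2021 to 24 Nov 2021: 324 days.
Medical Plan — status temporary ✗ (requires full-time or part-time) → not eligible.
Adoption Assistance — status temporary ✗ (excluded) → not eligible.
Pet Insurance — status temporary ✗ (requires full-time or seasonal) → not eligible.
Flexible Spending Account — grade G5 ≥ G2 ✓; 40 hrs/wk ≥ 35 ✓; site Leeds ✗ (not Calgary or Portland) → not eligible.
Fitness Allowance — status temporary ✗ (excluded) → not eligible.
Paid Parental Leave — status temporary ✓; service 324 days ≥ 1 month (≈30 days) ✓; age 53 ≥ 21 ✓; site Leeds ✗ (not Austin) → not eligible.
Home Office Allowance — status temporary ✓; service 324 days ≥ 2 months (≈60 days) ✓; age 53 ≥ 18 ✓ → eligible.

Home Office Allowance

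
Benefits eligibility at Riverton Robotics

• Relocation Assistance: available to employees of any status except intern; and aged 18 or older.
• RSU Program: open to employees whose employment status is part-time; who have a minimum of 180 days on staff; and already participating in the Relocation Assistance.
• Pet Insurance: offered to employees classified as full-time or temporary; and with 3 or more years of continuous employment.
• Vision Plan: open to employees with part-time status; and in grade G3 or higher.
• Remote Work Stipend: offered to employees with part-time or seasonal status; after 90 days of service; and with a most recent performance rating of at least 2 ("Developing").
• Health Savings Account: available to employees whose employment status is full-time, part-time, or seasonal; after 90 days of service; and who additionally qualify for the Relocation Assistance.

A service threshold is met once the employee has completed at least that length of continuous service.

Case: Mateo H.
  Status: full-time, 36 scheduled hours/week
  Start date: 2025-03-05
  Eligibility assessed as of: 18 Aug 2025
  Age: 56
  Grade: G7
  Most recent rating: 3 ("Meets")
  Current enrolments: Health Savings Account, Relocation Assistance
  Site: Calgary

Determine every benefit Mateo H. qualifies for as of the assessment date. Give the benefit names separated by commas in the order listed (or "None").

Service from 2025-03-05 to 18 Aug 2025: 166 days.
Relocation Assistance — status full-time ✓ (not excluded); age 56 ≥ 18 ✓ → eligible.
RSU Program — status full-time ✗ (requires part-time) → not eligible.
Pet Insurance — status full-time ✓; service 166 days < 3 years (≈1095 days) ✗ → not eligible.
Vision Plan — status full-time ✗ (requires part-time) → not eligible.
Remote Work Stipend — status full-time ✗ (requires part-time or seasonal) → not eligible.
Health Savings Account — status full-time ✓; service 166 days ≥ 90 days ✓; eligible for Relocation Assistance ✓ → eligible.

Relocation Assistance, Health Savings Account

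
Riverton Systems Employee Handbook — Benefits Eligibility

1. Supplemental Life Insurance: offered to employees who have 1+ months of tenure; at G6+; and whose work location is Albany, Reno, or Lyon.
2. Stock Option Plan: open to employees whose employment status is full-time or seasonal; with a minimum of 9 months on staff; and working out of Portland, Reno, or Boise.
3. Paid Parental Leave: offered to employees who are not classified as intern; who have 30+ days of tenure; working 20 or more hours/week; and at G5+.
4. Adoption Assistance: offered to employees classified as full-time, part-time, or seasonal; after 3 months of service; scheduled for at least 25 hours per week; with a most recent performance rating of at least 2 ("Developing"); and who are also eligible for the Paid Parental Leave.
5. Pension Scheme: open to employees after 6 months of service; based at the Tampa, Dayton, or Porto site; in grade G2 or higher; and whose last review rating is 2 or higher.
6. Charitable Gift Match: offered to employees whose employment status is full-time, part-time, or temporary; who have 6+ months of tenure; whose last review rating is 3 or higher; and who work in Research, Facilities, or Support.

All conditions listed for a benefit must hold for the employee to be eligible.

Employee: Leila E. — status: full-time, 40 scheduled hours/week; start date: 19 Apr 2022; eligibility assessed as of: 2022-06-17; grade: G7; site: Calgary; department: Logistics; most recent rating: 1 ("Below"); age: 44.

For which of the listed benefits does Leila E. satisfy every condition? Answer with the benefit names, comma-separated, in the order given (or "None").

Service from 19 Apr 2022 to 2022-06-17: 59 days.
Supplemental Life Insurance — service 59 days ≥ 1 month (≈30 days) ✓; grade G7 ≥ G6 ✓; site Calgary ✗ (not Albany, Reno, or Lyon) → not eligible.
Stock Option Plan — status full-time ✓; service 59 days < 9 months (≈270 days) ✗ → not eligible.
Paid Parental Leave — status full-time ✓ (not excluded); service 59 days ≥ 30 days ✓; 40 hrs/wk ≥ 20 ✓; grade G7 ≥ G5 ✓ → eligible.
Adoption Assistance — status full-time ✓; service 59 days < 3 months (≈90 days) ✗ → not eligible.
Pension Scheme — service 59 days < 6 months (≈180 days) ✗ → not eligible.
Charitable Gift Match — status full-time ✓; service 59 days < 6 months (≈180 days) ✗ → not eligible.

Paid Parental Leave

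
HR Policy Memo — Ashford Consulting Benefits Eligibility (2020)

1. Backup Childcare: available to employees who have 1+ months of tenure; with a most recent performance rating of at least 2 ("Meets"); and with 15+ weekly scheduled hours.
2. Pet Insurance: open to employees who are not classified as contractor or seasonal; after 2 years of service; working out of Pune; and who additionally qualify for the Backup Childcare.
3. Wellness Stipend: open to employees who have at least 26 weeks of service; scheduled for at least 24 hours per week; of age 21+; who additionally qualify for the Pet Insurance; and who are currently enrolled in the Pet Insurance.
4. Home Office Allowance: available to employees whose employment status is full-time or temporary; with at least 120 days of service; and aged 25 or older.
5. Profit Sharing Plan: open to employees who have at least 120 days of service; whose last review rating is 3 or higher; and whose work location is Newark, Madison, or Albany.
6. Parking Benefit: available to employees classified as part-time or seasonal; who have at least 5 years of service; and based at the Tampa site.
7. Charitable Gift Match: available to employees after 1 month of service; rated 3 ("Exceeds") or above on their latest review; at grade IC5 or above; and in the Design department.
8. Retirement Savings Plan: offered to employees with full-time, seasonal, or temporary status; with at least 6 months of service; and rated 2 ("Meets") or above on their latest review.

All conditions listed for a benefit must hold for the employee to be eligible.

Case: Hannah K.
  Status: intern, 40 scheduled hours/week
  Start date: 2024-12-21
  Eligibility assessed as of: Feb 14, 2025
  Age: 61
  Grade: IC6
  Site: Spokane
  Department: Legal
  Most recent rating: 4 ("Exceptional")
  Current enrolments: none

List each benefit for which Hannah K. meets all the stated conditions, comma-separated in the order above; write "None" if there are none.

Service from 2024-12-21 to Feb 14, 2025: 55 days.
Backup Childcare — service 55 days ≥ 1 month (≈30 days) ✓; rating 4 ≥ 2 ✓; 40 hrs/wk ≥ 15 ✓ → eligible.
Pet Insurance — status intern ✓ (not excluded); service 55 days < 2 years (≈730 days) ✗ → not eligible.
Wellness Stipend — service 55 days < 26 weeks (≈182 days) ✗ → not eligible.
Home Office Allowance — status intern ✗ (requires full-time or temporary) → not eligible.
Profit Sharing Plan — service 55 days < 120 days ✗ → not eligible.
Parking Benefit — status intern ✗ (requires part-time or seasonal) → not eligible.
Charitable Gift Match — service 55 days ≥ 1 month (≈30 days) ✓; rating 4 ≥ 3 ✓; grade IC6 ≥ IC5 ✓; dept Legal ✗ → not eligible.
Retirement Savings Plan — status intern ✗ (requires full-time, seasonal, or temporary) → not eligible.

Backup Childcare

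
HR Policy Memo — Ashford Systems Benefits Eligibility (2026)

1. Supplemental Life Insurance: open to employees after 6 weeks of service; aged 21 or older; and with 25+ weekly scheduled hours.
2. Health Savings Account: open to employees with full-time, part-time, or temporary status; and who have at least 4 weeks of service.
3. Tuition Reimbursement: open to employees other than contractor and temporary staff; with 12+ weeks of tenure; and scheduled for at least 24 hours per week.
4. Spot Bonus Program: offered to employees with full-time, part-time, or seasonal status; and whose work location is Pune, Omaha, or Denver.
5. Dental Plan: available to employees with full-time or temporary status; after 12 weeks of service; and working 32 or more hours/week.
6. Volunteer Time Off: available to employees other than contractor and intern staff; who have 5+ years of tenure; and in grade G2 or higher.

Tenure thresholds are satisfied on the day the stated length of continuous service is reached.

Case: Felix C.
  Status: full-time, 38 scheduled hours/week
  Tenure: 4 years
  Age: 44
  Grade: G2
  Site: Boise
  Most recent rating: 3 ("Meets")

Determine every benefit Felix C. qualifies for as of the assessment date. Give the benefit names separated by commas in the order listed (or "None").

Supplemental Life Insurance — service 4 years ≥ 6 weeks (≈42 days) ✓; age 44 ≥ 21 ✓; 38 hrs/wk ≥ 25 ✓ → eligible.
Health Savings Account — status full-time ✓; service 4 years ≥ 4 weeks (≈28 days) ✓ → eligible.
Tuition Reimbursement — status full-time ✓ (not excluded); service 4 years ≥ 12 weeks (≈84 days) ✓; 38 hrs/wk ≥ 24 ✓ → eligible.
Spot Bonus Program — status full-time ✓; site Boise ✗ (not Pune, Omaha, or Denver) → not eligible.
Dental Plan — status full-time ✓; service 4 years ≥ 12 weeks (≈84 days) ✓; 38 hrs/wk ≥ 32 ✓ → eligible.
Volunteer Time Off — status full-time ✓ (not excluded); service 4 years < 5 years ✗ → not eligible.

Supplemental Life Insurance, Health Savings Account, Tuition Reimbursement, Dental Plan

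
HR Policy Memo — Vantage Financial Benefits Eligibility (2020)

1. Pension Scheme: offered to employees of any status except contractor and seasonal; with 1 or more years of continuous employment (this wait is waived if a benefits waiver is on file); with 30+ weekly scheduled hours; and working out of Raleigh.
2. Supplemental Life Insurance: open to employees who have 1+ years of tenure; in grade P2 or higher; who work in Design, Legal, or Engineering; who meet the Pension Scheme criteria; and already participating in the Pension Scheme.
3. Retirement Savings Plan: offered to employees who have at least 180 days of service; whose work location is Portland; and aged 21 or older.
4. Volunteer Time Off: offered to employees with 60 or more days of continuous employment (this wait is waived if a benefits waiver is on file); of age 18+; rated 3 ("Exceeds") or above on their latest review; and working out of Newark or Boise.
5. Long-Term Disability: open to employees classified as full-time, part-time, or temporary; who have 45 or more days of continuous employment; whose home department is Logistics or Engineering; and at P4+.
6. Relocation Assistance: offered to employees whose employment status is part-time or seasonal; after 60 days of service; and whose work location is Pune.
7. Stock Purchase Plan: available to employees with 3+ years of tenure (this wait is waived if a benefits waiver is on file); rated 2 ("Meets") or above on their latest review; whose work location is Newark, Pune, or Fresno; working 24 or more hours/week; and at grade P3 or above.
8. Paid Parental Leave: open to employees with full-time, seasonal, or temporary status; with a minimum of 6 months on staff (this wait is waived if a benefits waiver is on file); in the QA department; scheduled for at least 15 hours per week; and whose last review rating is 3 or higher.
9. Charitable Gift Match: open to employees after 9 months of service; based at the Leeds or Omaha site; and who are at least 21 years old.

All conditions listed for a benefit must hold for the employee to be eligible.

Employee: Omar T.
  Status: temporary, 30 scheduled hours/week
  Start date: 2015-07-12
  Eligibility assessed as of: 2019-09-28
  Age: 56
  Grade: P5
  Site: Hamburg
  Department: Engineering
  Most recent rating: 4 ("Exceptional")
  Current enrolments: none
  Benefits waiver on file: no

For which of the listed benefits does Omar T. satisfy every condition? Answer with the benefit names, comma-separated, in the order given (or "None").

Long-Term Disability

Service from 2015-07-12 to 2019-09-28: 1539 days.
Pension Scheme — status temporary ✓ (not excluded); no waiver, service 1539 days ≥ 1 year (≈365 days) ✓; 30 hrs/wk ≥ 30 ✓; site Hamburg ✗ (not Raleigh) → not eligible.
Supplemental Life Insurance — service 1539 days ≥ 1 year (≈365 days) ✓; grade P5 ≥ P2 ✓; dept Engineering ✓; not eligible for Pension Scheme ✗ → not eligible.
Retirement Savings Plan — service 1539 days ≥ 180 days ✓; site Hamburg ✗ (not Portland) → not eligible.
Volunteer Time Off — no waiver, service 1539 days ≥ 60 days ✓; age 56 ≥ 18 ✓; rating 4 ≥ 3 ✓; site Hamburg ✗ (not Newark or Boise) → not eligible.
Long-Term Disability — status temporary ✓; service 1539 days ≥ 45 days ✓; dept Engineering ✓; grade P5 ≥ P4 ✓ → eligible.
Relocation Assistance — status temporary ✗ (requires part-time or seasonal) → not eligible.
Stock Purchase Plan — no waiver, service 1539 days ≥ 3 years (≈1095 days) ✓; rating 4 ≥ 2 ✓; site Hamburg ✗ (not Newark, Pune, or Fresno) → not eligible.
Paid Parental Leave — status temporary ✓; no waiver, service 1539 days ≥ 6 months (≈180 days) ✓; dept Engineering ✗ → not eligible.
Charitable Gift Match — service 1539 days ≥ 9 months (≈270 days) ✓; site Hamburg ✗ (not Leeds or Omaha) → not eligible.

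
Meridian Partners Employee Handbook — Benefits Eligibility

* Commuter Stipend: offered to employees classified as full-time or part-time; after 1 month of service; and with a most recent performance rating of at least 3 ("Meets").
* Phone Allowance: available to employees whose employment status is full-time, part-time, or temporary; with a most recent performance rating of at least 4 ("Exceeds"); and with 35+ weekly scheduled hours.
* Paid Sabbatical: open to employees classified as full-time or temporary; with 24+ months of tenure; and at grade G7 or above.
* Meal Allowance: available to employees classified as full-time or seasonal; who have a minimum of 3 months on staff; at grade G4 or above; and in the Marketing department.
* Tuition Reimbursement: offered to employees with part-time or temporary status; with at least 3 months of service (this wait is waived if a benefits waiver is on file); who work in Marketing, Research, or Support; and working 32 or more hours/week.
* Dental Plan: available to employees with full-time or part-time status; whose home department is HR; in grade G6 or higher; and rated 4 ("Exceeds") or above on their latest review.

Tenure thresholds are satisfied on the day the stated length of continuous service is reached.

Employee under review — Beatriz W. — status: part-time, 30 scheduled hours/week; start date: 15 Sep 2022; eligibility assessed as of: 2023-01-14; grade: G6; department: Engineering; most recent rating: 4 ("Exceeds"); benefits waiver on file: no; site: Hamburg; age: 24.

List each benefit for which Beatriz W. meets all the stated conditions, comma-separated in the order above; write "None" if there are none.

Commuter Stipend

Service from 15 Sep 2022 to 2023-01-14: 121 days.
Commuter Stipend — status part-time ✓; service 121 days ≥ 1 month (≈30 days) ✓; rating 4 ≥ 3 ✓ → eligible.
Phone Allowance — status part-time ✓; rating 4 ≥ 4 ✓; 30 hrs/wk < 35 ✗ → not eligible.
Paid Sabbatical — status part-time ✗ (requires full-time or temporary) → not eligible.
Meal Allowance — status part-time ✗ (requires full-time or seasonal) → not eligible.
Tuition Reimbursement — status part-time ✓; no waiver, service 121 days ≥ 3 months (≈90 days) ✓; dept Engineering ✗ → not eligible.
Dental Plan — status part-time ✓; dept Engineering ✗ → not eligible.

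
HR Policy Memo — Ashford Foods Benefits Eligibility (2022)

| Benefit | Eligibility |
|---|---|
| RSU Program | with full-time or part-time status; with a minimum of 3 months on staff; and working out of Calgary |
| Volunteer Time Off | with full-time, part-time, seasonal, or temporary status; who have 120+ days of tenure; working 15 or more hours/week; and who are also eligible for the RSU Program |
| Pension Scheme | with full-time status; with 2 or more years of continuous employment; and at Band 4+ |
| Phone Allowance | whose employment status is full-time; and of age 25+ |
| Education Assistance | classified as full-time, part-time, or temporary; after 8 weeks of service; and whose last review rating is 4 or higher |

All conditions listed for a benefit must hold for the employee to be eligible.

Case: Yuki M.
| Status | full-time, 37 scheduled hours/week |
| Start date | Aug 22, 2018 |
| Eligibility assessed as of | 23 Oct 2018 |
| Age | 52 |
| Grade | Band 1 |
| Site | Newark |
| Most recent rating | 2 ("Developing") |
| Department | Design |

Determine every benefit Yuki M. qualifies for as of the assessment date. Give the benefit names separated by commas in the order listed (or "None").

Phone Allowance

Service from Aug 22, 2018 to 23 Oct 2018: 62 days.
RSU Program — status full-time ✓; service 62 days < 3 months (≈90 days) ✗ → not eligible.
Volunteer Time Off — status full-time ✓; service 62 days < 120 days ✗ → not eligible.
Pension Scheme — status full-time ✓; service 62 days < 2 years (≈730 days) ✗ → not eligible.
Phone Allowance — status full-time ✓; age 52 ≥ 25 ✓ → eligible.
Education Assistance — status full-time ✓; service 62 days ≥ 8 weeks (≈56 days) ✓; rating 2 < 4 ✗ → not eligible.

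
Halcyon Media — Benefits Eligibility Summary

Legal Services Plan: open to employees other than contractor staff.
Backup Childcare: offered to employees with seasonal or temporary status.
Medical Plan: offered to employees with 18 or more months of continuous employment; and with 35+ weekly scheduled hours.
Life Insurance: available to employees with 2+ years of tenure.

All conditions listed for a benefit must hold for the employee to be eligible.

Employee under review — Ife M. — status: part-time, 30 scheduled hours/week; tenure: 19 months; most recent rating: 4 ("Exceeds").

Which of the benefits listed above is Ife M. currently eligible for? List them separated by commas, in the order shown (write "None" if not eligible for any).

Legal Services Plan

Legal Services Plan — status part-time ✓ (not excluded) → eligible.
Backup Childcare — status part-time ✗ (requires seasonal or temporary) → not eligible.
Medical Plan — service 19 months ≥ 18 months ✓; 30 hrs/wk < 35 ✗ → not eligible.
Life Insurance — service 19 months < 2 years (≈730 days) ✗ → not eligible.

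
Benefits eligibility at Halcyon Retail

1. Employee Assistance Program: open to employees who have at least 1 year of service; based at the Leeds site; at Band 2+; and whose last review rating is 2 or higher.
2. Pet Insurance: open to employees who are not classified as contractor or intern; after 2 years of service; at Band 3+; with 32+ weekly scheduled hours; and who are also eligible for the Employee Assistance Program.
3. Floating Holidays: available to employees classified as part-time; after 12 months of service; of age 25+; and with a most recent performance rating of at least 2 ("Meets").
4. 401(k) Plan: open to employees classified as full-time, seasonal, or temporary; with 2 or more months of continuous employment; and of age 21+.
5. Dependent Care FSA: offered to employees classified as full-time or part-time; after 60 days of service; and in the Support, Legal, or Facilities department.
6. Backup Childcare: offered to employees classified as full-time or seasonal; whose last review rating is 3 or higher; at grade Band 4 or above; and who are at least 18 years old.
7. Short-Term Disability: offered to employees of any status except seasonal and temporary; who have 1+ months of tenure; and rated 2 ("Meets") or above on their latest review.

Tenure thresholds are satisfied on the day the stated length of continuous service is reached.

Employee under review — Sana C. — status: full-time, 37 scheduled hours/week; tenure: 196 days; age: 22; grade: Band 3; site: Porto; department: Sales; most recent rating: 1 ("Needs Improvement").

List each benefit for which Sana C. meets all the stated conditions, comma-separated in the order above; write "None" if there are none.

Employee Assistance Program — service 196 days < 1 year (≈365 days) ✗ → not eligible.
Pet Insurance — status full-time ✓ (not excluded); service 196 days < 2 years (≈730 days) ✗ → not eligible.
Floating Holidays — status full-time ✗ (requires part-time) → not eligible.
401(k) Plan — status full-time ✓; service 196 days ≥ 2 months (≈60 days) ✓; age 22 ≥ 21 ✓ → eligible.
Dependent Care FSA — status full-time ✓; service 196 days ≥ 60 days ✓; dept Sales ✗ → not eligible.
Backup Childcare — status full-time ✓; rating 1 < 3 ✗ → not eligible.
Short-Term Disability — status full-time ✓ (not excluded); service 196 days ≥ 1 month (≈30 days) ✓; rating 1 < 2 ✗ → not eligible.

401(k) Plan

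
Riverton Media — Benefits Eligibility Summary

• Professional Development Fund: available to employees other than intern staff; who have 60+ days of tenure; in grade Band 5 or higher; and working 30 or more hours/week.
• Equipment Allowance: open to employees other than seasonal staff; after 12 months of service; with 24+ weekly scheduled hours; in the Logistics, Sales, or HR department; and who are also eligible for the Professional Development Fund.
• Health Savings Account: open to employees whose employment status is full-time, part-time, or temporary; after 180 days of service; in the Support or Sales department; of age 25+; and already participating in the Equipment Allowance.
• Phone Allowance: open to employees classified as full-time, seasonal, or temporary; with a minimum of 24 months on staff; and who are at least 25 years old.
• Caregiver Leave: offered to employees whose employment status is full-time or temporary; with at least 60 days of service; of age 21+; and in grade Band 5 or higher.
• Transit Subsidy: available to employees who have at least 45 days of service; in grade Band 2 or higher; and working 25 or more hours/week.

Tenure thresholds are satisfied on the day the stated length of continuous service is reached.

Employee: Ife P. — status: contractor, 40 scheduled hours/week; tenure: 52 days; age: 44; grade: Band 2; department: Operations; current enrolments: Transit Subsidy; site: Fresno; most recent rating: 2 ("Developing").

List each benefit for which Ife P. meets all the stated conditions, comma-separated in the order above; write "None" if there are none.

Professional Development Fund — status contractor ✓ (not excluded); service 52 days < 60 days ✗ → not eligible.
Equipment Allowance — status contractor ✓ (not excluded); service 52 days < 12 months (≈360 days) ✗ → not eligible.
Health Savings Account — status contractor ✗ (requires full-time, part-time, or temporary) → not eligible.
Phone Allowance — status contractor ✗ (requires full-time, seasonal, or temporary) → not eligible.
Caregiver Leave — status contractor ✗ (requires full-time or temporary) → not eligible.
Transit Subsidy — service 52 days ≥ 45 days ✓; grade Band 2 ≥ Band 2 ✓; 40 hrs/wk ≥ 25 ✓ → eligible.

Transit Subsidy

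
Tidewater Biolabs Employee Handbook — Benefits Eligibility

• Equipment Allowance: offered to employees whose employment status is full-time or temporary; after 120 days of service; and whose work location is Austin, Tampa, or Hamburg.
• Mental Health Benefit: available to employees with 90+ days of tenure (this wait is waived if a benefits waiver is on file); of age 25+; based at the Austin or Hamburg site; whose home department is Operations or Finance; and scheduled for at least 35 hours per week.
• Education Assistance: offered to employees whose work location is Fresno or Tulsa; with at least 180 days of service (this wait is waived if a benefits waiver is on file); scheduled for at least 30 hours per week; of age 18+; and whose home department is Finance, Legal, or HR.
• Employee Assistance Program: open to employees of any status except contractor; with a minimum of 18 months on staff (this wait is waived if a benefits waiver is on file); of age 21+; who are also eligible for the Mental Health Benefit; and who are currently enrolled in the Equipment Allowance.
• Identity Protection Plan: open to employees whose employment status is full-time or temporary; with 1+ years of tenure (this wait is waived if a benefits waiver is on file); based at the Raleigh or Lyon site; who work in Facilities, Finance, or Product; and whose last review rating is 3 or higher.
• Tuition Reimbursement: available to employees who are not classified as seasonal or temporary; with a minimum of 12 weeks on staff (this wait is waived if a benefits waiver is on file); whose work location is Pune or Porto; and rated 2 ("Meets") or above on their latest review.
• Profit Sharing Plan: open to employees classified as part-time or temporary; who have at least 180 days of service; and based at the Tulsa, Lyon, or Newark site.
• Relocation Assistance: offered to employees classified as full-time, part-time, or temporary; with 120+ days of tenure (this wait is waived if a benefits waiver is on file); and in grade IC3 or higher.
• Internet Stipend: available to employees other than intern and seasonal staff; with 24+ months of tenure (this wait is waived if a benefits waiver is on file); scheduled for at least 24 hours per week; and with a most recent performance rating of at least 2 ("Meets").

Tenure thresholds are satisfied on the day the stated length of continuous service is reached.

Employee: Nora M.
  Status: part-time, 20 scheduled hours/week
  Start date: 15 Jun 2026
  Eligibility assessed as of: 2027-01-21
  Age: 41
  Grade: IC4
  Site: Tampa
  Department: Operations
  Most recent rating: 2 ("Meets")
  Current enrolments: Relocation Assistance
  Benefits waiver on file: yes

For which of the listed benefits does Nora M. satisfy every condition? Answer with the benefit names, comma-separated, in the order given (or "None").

Service from 15 Jun 2026 to 2027-01-21: 220 days.
Equipment Allowance — status part-time ✗ (requires full-time or temporary) → not eligible.
Mental Health Benefit — benefits waiver on file ✓; age 41 ≥ 25 ✓; site Tampa ✗ (not Austin or Hamburg) → not eligible.
Education Assistance — site Tampa ✗ (not Fresno or Tulsa) → not eligible.
Employee Assistance Program — status part-time ✓ (not excluded); benefits waiver on file ✓; age 41 ≥ 21 ✓; not eligible for Mental Health Benefit ✗ → not eligible.
Identity Protection Plan — status part-time ✗ (requires full-time or temporary) → not eligible.
Tuition Reimbursement — status part-time ✓ (not excluded); benefits waiver on file ✓; site Tampa ✗ (not Pune or Porto) → not eligible.
Profit Sharing Plan — status part-time ✓; service 220 days ≥ 180 days ✓; site Tampa ✗ (not Tulsa, Lyon, or Newark) → not eligible.
Relocation Assistance — status part-time ✓; benefits waiver on file ✓; grade IC4 ≥ IC3 ✓ → eligible.
Internet Stipend — status part-time ✓ (not excluded); benefits waiver on file ✓; 20 hrs/wk < 24 ✗ → not eligible.

Relocation Assistance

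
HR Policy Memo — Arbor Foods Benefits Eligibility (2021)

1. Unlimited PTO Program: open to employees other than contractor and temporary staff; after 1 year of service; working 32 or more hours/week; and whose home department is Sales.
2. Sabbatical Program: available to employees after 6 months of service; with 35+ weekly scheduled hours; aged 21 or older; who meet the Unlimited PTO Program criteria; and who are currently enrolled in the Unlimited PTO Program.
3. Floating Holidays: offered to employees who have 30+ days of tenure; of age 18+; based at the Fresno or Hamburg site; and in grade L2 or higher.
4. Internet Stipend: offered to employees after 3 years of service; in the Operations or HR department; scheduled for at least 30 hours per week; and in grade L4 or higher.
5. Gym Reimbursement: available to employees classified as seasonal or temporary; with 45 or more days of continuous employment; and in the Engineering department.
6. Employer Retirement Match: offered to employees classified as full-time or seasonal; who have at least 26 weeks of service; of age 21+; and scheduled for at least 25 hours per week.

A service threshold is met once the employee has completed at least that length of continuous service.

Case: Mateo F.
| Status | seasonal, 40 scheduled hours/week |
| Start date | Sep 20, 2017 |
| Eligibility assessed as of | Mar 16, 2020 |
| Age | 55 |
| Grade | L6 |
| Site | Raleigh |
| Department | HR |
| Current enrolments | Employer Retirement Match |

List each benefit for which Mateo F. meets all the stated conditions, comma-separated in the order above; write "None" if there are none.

Employer Retirement Match

Service from Sep 20, 2017 to Mar 16, 2020: 908 days.
Unlimited PTO Program — status seasonal ✓ (not excluded); service 908 days ≥ 1 year (≈365 days) ✓; 40 hrs/wk ≥ 32 ✓; dept HR ✗ → not eligible.
Sabbatical Program — service 908 days ≥ 6 months (≈180 days) ✓; 40 hrs/wk ≥ 35 ✓; age 55 ≥ 21 ✓; not eligible for Unlimited PTO Program ✗ → not eligible.
Floating Holidays — service 908 days ≥ 30 days ✓; age 55 ≥ 18 ✓; site Raleigh ✗ (not Fresno or Hamburg) → not eligible.
Internet Stipend — service 908 days < 3 years (≈1095 days) ✗ → not eligible.
Gym Reimbursement — status seasonal ✓; service 908 days ≥ 45 days ✓; dept HR ✗ → not eligible.
Employer Retirement Match — status seasonal ✓; service 908 days ≥ 26 weeks (≈182 days) ✓; age 55 ≥ 21 ✓; 40 hrs/wk ≥ 25 ✓ → eligible.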